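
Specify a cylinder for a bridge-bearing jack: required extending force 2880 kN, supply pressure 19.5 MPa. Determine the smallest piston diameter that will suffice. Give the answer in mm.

Extension force acts on the full piston face: F = P × (π/4)D².
D = √(4F / (πP)) = √(4 × 2880 kN / (π × 19.5 MPa))

D ≈ 434 mm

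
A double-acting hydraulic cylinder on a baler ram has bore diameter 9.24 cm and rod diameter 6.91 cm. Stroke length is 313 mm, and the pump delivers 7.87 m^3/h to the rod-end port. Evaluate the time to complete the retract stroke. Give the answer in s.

t ≈ 0.423 s

Rod-side annular area A_ann = π/4 × (9.24² − 6.91²) = 29.55 cm^2
Swept volume V = A × L; t = V / Q = A·L / Q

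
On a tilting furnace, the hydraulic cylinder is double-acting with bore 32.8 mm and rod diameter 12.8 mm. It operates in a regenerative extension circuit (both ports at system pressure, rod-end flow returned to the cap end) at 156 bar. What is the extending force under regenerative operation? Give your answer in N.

F ≈ 2010 N

With equal pressure on both faces, forces on the annular region cancel; the net push is pressure × rod cross-section.
Rod cross-section A_rod = π/4 × (12.8 mm)² = 128.7 mm^2
F = P × A_rod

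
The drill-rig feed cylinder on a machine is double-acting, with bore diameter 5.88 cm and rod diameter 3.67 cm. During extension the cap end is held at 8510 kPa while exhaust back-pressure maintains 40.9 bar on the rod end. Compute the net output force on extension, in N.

Cap-side area A_cap = π/4 × (5.88 cm)² = 27.15 cm^2
Rod-side annular area A_ann = π/4 × (5.88² − 3.67²) = 16.58 cm^2
Net thrust = P_cap·A_cap − P_rod·A_ann = 23110 N − 6780 N

F ≈ 16300 N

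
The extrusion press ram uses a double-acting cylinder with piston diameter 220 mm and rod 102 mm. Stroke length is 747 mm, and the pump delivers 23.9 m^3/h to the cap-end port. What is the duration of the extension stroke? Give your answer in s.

t ≈ 4.28 s

Cap-side area A_cap = π/4 × (220 mm)² = 38010 mm^2
Swept volume V = A × L; t = V / Q = A·L / Q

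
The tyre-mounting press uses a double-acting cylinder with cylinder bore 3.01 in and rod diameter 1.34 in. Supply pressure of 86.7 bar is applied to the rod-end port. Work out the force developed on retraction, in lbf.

Rod-side annular area A_ann = π/4 × (3.01² − 1.34²) = 5.706 in^2
On retraction the pressure acts on the annular area (bore minus rod).
F = P × A_ann

F ≈ 7170 lbf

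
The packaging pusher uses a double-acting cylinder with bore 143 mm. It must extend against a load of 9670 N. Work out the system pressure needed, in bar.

Cap-side area A_cap = π/4 × (143 mm)² = 16060 mm^2
P = F / A = 9670 N / A

P ≈ 6.02 bar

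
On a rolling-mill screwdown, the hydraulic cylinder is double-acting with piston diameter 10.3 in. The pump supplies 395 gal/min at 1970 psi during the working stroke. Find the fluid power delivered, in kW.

Hydraulic power = P × Q

W ≈ 338 kW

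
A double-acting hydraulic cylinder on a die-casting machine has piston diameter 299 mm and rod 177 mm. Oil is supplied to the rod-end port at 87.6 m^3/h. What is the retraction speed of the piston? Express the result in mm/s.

v ≈ 534 mm/s

Rod-side annular area A_ann = π/4 × (299² − 177²) = 45610 mm^2
Flow into the rod-end port fills the annular volume.
v = Q / A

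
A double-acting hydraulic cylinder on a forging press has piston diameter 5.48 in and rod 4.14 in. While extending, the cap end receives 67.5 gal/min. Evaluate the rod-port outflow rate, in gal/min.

Q_out ≈ 29.0 gal/min

Cap-side area A_cap = π/4 × (5.48 in)² = 23.59 in^2
Rod-side annular area A_ann = π/4 × (5.48² − 4.14²) = 10.12 in^2
Piston speed v = Q_in/A_cap; rod-end outflow Q_out = v × A_ann = Q_in × A_ann/A_cap.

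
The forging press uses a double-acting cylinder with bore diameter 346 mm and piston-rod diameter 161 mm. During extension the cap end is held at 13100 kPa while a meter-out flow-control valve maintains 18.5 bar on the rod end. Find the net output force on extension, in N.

F ≈ 1.10e6 N

Cap-side area A_cap = π/4 × (346 mm)² = 94020 mm^2
Rod-side annular area A_ann = π/4 × (346² − 161²) = 73670 mm^2
Net thrust = P_cap·A_cap − P_rod·A_ann = 1.232e6 N − 1.363e5 N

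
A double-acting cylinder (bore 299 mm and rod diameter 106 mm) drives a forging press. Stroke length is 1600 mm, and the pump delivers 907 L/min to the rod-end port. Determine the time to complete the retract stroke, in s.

Rod-side annular area A_ann = π/4 × (299² − 106²) = 61390 mm^2
Swept volume V = A × L; t = V / Q = A·L / Q

t ≈ 6.50 s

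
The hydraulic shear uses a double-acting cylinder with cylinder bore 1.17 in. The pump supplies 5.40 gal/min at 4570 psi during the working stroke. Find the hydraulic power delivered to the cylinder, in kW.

Hydraulic power = P × Q

W ≈ 10.7 kW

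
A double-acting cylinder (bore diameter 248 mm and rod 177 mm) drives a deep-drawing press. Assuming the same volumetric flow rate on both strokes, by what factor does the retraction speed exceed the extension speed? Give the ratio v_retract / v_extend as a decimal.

v_ret/v_ext ≈ 2.04

Cap-side area A_cap = π/4 × (248 mm)² = 48310 mm^2
Rod-side annular area A_ann = π/4 × (248² − 177²) = 23700 mm^2
For equal Q, v ∝ 1/A, so v_ret/v_ext = A_cap/A_ann.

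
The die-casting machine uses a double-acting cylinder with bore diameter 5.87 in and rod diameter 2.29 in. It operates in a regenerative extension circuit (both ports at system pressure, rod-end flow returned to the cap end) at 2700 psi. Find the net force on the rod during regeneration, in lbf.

With equal pressure on both faces, forces on the annular region cancel; the net push is pressure × rod cross-section.
Rod cross-section A_rod = π/4 × (2.29 in)² = 4.119 in^2
F = P × A_rod

F ≈ 11100 lbf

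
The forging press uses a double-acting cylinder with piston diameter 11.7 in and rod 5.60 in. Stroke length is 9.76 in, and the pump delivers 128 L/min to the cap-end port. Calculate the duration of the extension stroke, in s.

t ≈ 8.06 s

Cap-side area A_cap = π/4 × (11.7 in)² = 107.5 in^2
Swept volume V = A × L; t = V / Q = A·L / Q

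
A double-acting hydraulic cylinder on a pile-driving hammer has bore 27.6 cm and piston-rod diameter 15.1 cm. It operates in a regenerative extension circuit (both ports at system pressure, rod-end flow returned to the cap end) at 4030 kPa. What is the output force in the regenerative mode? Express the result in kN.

With equal pressure on both faces, forces on the annular region cancel; the net push is pressure × rod cross-section.
Rod cross-section A_rod = π/4 × (15.1 cm)² = 179.1 cm^2
F = P × A_rod

F ≈ 72.2 kN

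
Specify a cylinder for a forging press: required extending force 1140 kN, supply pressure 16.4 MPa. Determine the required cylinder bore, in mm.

D ≈ 297 mm

Extension force acts on the full piston face: F = P × (π/4)D².
D = √(4F / (πP)) = √(4 × 1140 kN / (π × 16.4 MPa))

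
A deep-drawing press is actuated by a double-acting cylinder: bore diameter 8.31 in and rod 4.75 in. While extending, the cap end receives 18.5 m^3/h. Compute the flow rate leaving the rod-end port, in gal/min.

Q_out ≈ 54.8 gal/min

Cap-side area A_cap = π/4 × (8.31 in)² = 54.24 in^2
Rod-side annular area A_ann = π/4 × (8.31² − 4.75²) = 36.52 in^2
Piston speed v = Q_in/A_cap; rod-end outflow Q_out = v × A_ann = Q_in × A_ann/A_cap.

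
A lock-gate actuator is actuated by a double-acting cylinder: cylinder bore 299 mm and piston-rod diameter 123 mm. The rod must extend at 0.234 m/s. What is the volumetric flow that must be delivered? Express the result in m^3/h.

Q ≈ 59.1 m^3/h

Cap-side area A_cap = π/4 × (299 mm)² = 70220 mm^2
Q = A × v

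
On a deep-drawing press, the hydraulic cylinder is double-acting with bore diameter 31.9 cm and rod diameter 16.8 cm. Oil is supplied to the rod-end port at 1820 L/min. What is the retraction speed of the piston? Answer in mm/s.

Rod-side annular area A_ann = π/4 × (31.9² − 16.8²) = 577.6 cm^2
Flow into the rod-end port fills the annular volume.
v = Q / A

v ≈ 525 mm/s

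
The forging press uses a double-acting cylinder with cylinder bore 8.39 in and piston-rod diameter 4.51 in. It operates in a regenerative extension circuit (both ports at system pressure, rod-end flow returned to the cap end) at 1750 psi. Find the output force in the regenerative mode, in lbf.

With equal pressure on both faces, forces on the annular region cancel; the net push is pressure × rod cross-section.
Rod cross-section A_rod = π/4 × (4.51 in)² = 15.98 in^2
F = P × A_rod

F ≈ 28000 lbf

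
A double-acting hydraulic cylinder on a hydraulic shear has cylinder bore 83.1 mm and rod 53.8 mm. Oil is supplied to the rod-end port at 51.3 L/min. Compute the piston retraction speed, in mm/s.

v ≈ 271 mm/s

Rod-side annular area A_ann = π/4 × (83.1² − 53.8²) = 3150 mm^2
Flow into the rod-end port fills the annular volume.
v = Q / A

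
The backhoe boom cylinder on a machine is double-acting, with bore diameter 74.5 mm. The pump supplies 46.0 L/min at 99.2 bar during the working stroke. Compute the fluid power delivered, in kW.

Hydraulic power = P × Q

W ≈ 7.61 kW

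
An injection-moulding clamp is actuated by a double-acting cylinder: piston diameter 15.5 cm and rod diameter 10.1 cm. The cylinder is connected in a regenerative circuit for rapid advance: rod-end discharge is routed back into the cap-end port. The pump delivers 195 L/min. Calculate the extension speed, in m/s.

v ≈ 0.406 m/s

In regeneration the rod-end outflow joins the pump flow into the cap end, so the net volume the pump must supply per unit advance equals the rod cross-section area.
Rod cross-section A_rod = π/4 × (10.1 cm)² = 80.12 cm^2
v = Q_pump / A_rod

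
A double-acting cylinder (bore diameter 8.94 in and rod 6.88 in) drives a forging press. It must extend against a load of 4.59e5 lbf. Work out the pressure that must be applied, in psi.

P ≈ 7310 psi

Cap-side area A_cap = π/4 × (8.94 in)² = 62.77 in^2
P = F / A = 4.59e5 lbf / A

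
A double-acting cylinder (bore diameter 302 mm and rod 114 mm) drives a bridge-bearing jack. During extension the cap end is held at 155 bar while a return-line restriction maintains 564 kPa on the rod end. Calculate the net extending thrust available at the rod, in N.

F ≈ 1.08e6 N

Cap-side area A_cap = π/4 × (302 mm)² = 71630 mm^2
Rod-side annular area A_ann = π/4 × (302² − 114²) = 61420 mm^2
Net thrust = P_cap·A_cap − P_rod·A_ann = 1.110e6 N − 34640 N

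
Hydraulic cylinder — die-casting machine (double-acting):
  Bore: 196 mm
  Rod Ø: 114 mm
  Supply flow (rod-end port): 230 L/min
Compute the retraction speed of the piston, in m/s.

Rod-side annular area A_ann = π/4 × (196² − 114²) = 19960 mm^2
Flow into the rod-end port fills the annular volume.
v = Q / A

v ≈ 0.192 m/s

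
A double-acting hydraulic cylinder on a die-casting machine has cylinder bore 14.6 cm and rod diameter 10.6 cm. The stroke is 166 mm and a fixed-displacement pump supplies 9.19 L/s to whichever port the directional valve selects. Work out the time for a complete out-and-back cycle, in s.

t ≈ 0.445 s

Cap-side area A_cap = π/4 × (14.6 cm)² = 167.4 cm^2
Rod-side annular area A_ann = π/4 × (14.6² − 10.6²) = 79.17 cm^2
t_ext = A_cap·L/Q = 0.3024 s
t_ret = A_ann·L/Q = 0.1430 s
t_cycle = t_ext + t_ret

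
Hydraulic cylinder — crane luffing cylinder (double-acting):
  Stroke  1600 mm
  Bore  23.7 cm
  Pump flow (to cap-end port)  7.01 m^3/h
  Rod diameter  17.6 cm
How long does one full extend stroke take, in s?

t ≈ 36.2 s

Cap-side area A_cap = π/4 × (23.7 cm)² = 441.2 cm^2
Swept volume V = A × L; t = V / Q = A·L / Q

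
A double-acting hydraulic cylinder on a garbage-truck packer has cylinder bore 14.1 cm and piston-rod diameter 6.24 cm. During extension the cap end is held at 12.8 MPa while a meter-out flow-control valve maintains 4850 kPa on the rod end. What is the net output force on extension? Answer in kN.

Cap-side area A_cap = π/4 × (14.1 cm)² = 156.1 cm^2
Rod-side annular area A_ann = π/4 × (14.1² − 6.24²) = 125.6 cm^2
Net thrust = P_cap·A_cap − P_rod·A_ann = 199.9 kN − 60.90 kN

F ≈ 139 kN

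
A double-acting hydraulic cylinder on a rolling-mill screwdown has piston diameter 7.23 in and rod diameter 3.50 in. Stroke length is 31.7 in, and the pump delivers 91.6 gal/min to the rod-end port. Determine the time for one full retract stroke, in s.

t ≈ 2.83 s

Rod-side annular area A_ann = π/4 × (7.23² − 3.50²) = 31.43 in^2
Swept volume V = A × L; t = V / Q = A·L / Q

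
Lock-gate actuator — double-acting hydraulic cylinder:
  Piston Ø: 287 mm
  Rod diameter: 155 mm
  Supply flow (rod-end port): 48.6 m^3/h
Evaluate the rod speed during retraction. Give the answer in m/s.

Rod-side annular area A_ann = π/4 × (287² − 155²) = 45820 mm^2
Flow into the rod-end port fills the annular volume.
v = Q / A

v ≈ 0.295 m/s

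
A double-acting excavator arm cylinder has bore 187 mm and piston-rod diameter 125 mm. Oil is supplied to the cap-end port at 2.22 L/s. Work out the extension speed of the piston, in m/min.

Cap-side area A_cap = π/4 × (187 mm)² = 27460 mm^2
v = Q / A

v ≈ 4.85 m/min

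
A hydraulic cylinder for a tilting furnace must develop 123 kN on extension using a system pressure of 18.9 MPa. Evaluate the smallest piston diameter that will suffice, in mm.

D ≈ 91.0 mm

Extension force acts on the full piston face: F = P × (π/4)D².
D = √(4F / (πP)) = √(4 × 123 kN / (π × 18.9 MPa))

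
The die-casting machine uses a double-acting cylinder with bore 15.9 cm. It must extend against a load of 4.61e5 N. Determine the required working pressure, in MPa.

P ≈ 23.2 MPa

Cap-side area A_cap = π/4 × (15.9 cm)² = 198.6 cm^2
P = F / A = 4.61e5 N / A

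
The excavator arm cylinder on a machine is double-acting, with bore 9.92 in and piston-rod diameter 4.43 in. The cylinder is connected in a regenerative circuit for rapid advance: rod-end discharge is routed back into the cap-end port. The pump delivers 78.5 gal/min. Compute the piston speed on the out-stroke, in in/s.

In regeneration the rod-end outflow joins the pump flow into the cap end, so the net volume the pump must supply per unit advance equals the rod cross-section area.
Rod cross-section A_rod = π/4 × (4.43 in)² = 15.41 in^2
v = Q_pump / A_rod

v ≈ 19.6 in/s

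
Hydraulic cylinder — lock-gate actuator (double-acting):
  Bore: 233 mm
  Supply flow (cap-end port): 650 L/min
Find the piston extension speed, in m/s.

Cap-side area A_cap = π/4 × (233 mm)² = 42640 mm^2
v = Q / A

v ≈ 0.254 m/s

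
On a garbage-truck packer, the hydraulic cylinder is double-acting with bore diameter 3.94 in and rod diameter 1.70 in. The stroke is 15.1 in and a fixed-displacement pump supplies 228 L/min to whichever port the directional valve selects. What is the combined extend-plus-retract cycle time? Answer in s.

t ≈ 1.44 s

Cap-side area A_cap = π/4 × (3.94 in)² = 12.19 in^2
Rod-side annular area A_ann = π/4 × (3.94² − 1.70²) = 9.922 in^2
t_ext = A_cap·L/Q = 0.7939 s
t_ret = A_ann·L/Q = 0.6461 s
t_cycle = t_ext + t_ret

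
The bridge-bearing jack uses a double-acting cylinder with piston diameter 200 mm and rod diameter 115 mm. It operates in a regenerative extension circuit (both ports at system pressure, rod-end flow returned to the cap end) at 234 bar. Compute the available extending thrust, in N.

With equal pressure on both faces, forces on the annular region cancel; the net push is pressure × rod cross-section.
Rod cross-section A_rod = π/4 × (115 mm)² = 10390 mm^2
F = P × A_rod

F ≈ 2.43e5 N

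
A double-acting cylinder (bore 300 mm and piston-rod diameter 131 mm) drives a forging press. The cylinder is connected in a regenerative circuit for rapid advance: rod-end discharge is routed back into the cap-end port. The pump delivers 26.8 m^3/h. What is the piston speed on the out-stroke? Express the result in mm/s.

In regeneration the rod-end outflow joins the pump flow into the cap end, so the net volume the pump must supply per unit advance equals the rod cross-section area.
Rod cross-section A_rod = π/4 × (131 mm)² = 13480 mm^2
v = Q_pump / A_rod

v ≈ 552 mm/s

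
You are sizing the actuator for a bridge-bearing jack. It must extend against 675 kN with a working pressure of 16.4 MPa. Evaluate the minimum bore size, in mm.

D ≈ 229 mm

Extension force acts on the full piston face: F = P × (π/4)D².
D = √(4F / (πP)) = √(4 × 675 kN / (π × 16.4 MPa))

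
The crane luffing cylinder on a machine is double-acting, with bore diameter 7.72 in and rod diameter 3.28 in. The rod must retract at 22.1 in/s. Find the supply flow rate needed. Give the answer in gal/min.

Q ≈ 220 gal/min

Rod-side annular area A_ann = π/4 × (7.72² − 3.28²) = 38.36 in^2
Q = A × v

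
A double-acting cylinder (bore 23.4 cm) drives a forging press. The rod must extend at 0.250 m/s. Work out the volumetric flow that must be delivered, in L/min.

Q ≈ 645 L/min

Cap-side area A_cap = π/4 × (23.4 cm)² = 430.1 cm^2
Q = A × v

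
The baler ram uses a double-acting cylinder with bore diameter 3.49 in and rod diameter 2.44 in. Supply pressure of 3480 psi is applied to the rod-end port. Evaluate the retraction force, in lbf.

F ≈ 17000 lbf

Rod-side annular area A_ann = π/4 × (3.49² − 2.44²) = 4.890 in^2
On retraction the pressure acts on the annular area (bore minus rod).
F = P × A_ann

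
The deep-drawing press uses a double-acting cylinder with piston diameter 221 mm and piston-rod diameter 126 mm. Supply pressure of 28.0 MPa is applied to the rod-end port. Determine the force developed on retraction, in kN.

F ≈ 725 kN

Rod-side annular area A_ann = π/4 × (221² − 126²) = 25890 mm^2
On retraction the pressure acts on the annular area (bore minus rod).
F = P × A_ann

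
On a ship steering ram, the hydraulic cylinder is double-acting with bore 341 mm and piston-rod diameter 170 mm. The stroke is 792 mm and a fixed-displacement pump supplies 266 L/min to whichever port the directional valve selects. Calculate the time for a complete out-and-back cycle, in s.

Cap-side area A_cap = π/4 × (341 mm)² = 91330 mm^2
Rod-side annular area A_ann = π/4 × (341² − 170²) = 68630 mm^2
t_ext = A_cap·L/Q = 16.32 s
t_ret = A_ann·L/Q = 12.26 s
t_cycle = t_ext + t_ret

t ≈ 28.6 s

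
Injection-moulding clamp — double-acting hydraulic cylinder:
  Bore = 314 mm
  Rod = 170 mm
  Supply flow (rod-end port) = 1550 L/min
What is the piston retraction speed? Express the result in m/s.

Rod-side annular area A_ann = π/4 × (314² − 170²) = 54740 mm^2
Flow into the rod-end port fills the annular volume.
v = Q / A

v ≈ 0.472 m/s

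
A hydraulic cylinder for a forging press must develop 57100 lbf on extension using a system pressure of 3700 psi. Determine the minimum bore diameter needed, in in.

D ≈ 4.43 in

Extension force acts on the full piston face: F = P × (π/4)D².
D = √(4F / (πP)) = √(4 × 57100 lbf / (π × 3700 psi))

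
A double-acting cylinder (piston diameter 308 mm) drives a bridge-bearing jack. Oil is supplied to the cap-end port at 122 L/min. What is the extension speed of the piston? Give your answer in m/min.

v ≈ 1.64 m/min

Cap-side area A_cap = π/4 × (308 mm)² = 74510 mm^2
v = Q / A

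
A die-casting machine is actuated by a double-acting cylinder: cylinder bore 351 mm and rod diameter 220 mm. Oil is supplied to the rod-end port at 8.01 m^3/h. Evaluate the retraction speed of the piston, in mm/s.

v ≈ 37.9 mm/s

Rod-side annular area A_ann = π/4 × (351² − 220²) = 58750 mm^2
Flow into the rod-end port fills the annular volume.
v = Q / A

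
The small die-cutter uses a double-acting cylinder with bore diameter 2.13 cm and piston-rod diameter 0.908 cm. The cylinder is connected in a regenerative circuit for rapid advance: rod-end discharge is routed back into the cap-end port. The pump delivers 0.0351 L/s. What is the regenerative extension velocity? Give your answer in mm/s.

In regeneration the rod-end outflow joins the pump flow into the cap end, so the net volume the pump must supply per unit advance equals the rod cross-section area.
Rod cross-section A_rod = π/4 × (0.908 cm)² = 0.6475 cm^2
v = Q_pump / A_rod

v ≈ 542 mm/s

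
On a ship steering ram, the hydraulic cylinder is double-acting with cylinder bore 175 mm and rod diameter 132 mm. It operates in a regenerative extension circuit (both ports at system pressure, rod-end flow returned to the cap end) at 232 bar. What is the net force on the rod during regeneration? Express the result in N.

F ≈ 3.17e5 N

With equal pressure on both faces, forces on the annular region cancel; the net push is pressure × rod cross-section.
Rod cross-section A_rod = π/4 × (132 mm)² = 13680 mm^2
F = P × A_rod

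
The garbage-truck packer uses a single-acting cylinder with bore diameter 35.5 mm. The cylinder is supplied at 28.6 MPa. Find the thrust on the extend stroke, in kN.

Cap-side area A_cap = π/4 × (35.5 mm)² = 989.8 mm^2
F = P × A_cap = 28.6 MPa × A_cap

F ≈ 28.3 kN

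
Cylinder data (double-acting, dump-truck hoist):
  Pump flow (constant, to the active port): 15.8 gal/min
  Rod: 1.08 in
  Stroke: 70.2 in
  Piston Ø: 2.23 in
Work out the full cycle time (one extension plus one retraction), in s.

t ≈ 7.96 s

Cap-side area A_cap = π/4 × (2.23 in)² = 3.906 in^2
Rod-side annular area A_ann = π/4 × (2.23² − 1.08²) = 2.990 in^2
t_ext = A_cap·L/Q = 4.507 s
t_ret = A_ann·L/Q = 3.450 s
t_cycle = t_ext + t_ret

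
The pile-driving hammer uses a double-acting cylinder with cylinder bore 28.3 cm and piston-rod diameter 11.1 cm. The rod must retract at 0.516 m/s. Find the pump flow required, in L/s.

Q ≈ 27.5 L/s

Rod-side annular area A_ann = π/4 × (28.3² − 11.1²) = 532.2 cm^2
Q = A × v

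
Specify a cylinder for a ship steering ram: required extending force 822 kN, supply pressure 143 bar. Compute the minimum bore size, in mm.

D ≈ 271 mm

Extension force acts on the full piston face: F = P × (π/4)D².
D = √(4F / (πP)) = √(4 × 822 kN / (π × 143 bar))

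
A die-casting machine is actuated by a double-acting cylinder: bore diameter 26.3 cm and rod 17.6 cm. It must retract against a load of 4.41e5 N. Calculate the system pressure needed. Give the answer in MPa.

Rod-side annular area A_ann = π/4 × (26.3² − 17.6²) = 300.0 cm^2
Retraction: pressure acts on the annular area.
P = F / A = 4.41e5 N / A

P ≈ 14.7 MPa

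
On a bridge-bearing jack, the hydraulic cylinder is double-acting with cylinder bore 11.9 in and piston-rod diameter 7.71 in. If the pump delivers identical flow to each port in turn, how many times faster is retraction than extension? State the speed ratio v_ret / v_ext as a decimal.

Cap-side area A_cap = π/4 × (11.9 in)² = 111.2 in^2
Rod-side annular area A_ann = π/4 × (11.9² − 7.71²) = 64.53 in^2
For equal Q, v ∝ 1/A, so v_ret/v_ext = A_cap/A_ann.

v_ret/v_ext ≈ 1.72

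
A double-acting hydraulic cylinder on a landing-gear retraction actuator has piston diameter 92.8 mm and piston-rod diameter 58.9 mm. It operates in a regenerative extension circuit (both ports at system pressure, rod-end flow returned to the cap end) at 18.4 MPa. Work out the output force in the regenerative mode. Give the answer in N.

With equal pressure on both faces, forces on the annular region cancel; the net push is pressure × rod cross-section.
Rod cross-section A_rod = π/4 × (58.9 mm)² = 2725 mm^2
F = P × A_rod

F ≈ 50100 N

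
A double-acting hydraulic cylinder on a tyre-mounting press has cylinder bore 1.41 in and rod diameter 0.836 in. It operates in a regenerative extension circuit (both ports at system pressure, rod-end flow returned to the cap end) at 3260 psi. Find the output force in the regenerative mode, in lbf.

F ≈ 1790 lbf

With equal pressure on both faces, forces on the annular region cancel; the net push is pressure × rod cross-section.
Rod cross-section A_rod = π/4 × (0.836 in)² = 0.5489 in^2
F = P × A_rod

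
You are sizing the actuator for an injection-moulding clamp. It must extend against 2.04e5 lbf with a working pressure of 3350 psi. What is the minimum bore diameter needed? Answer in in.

D ≈ 8.81 in

Extension force acts on the full piston face: F = P × (π/4)D².
D = √(4F / (πP)) = √(4 × 2.04e5 lbf / (π × 3350 psi))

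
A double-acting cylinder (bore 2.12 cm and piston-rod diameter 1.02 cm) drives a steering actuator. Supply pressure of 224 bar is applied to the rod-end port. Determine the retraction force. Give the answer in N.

Rod-side annular area A_ann = π/4 × (2.12² − 1.02²) = 2.713 cm^2
On retraction the pressure acts on the annular area (bore minus rod).
F = P × A_ann

F ≈ 6080 N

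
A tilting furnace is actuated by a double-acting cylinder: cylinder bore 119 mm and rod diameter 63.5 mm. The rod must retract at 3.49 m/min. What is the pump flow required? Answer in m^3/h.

Rod-side annular area A_ann = π/4 × (119² − 63.5²) = 7955 mm^2
Q = A × v

Q ≈ 1.67 m^3/h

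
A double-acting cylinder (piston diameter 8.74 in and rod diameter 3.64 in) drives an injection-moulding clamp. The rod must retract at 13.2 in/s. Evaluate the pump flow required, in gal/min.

Rod-side annular area A_ann = π/4 × (8.74² − 3.64²) = 49.59 in^2
Q = A × v

Q ≈ 170 gal/min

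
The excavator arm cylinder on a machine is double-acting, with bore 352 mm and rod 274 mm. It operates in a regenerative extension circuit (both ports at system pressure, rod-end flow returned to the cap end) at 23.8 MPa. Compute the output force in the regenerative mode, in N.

F ≈ 1.40e6 N

With equal pressure on both faces, forces on the annular region cancel; the net push is pressure × rod cross-section.
Rod cross-section A_rod = π/4 × (274 mm)² = 58960 mm^2
F = P × A_rod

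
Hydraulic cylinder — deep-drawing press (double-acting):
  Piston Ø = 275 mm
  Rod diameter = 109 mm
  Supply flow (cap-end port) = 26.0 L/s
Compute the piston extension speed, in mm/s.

Cap-side area A_cap = π/4 × (275 mm)² = 59400 mm^2
v = Q / A

v ≈ 438 mm/s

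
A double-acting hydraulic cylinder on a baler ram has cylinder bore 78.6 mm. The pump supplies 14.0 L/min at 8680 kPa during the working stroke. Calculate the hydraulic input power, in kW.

Hydraulic power = P × Q

W ≈ 2.03 kW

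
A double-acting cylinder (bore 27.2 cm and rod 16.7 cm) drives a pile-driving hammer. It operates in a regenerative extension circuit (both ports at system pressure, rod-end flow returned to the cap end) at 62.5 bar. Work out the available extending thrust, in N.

F ≈ 1.37e5 N

With equal pressure on both faces, forces on the annular region cancel; the net push is pressure × rod cross-section.
Rod cross-section A_rod = π/4 × (16.7 cm)² = 219.0 cm^2
F = P × A_rod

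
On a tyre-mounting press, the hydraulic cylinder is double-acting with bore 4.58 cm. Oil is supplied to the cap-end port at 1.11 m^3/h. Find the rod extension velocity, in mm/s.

Cap-side area A_cap = π/4 × (4.58 cm)² = 16.47 cm^2
v = Q / A

v ≈ 187 mm/s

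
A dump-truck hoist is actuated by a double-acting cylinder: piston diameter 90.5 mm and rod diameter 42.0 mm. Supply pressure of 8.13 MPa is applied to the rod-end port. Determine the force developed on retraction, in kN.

F ≈ 41.0 kN

Rod-side annular area A_ann = π/4 × (90.5² − 42.0²) = 5047 mm^2
On retraction the pressure acts on the annular area (bore minus rod).
F = P × A_ann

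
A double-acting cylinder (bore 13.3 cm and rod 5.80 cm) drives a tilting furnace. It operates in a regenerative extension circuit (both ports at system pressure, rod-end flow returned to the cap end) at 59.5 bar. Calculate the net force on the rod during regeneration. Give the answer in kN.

With equal pressure on both faces, forces on the annular region cancel; the net push is pressure × rod cross-section.
Rod cross-section A_rod = π/4 × (5.80 cm)² = 26.42 cm^2
F = P × A_rod

F ≈ 15.7 kN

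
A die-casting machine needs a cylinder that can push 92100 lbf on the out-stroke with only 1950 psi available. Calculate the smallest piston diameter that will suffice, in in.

Extension force acts on the full piston face: F = P × (π/4)D².
D = √(4F / (πP)) = √(4 × 92100 lbf / (π × 1950 psi))

D ≈ 7.75 in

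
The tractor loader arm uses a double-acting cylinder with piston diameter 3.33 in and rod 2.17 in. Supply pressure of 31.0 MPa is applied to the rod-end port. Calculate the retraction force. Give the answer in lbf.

F ≈ 22500 lbf

Rod-side annular area A_ann = π/4 × (3.33² − 2.17²) = 5.011 in^2
On retraction the pressure acts on the annular area (bore minus rod).
F = P × A_ann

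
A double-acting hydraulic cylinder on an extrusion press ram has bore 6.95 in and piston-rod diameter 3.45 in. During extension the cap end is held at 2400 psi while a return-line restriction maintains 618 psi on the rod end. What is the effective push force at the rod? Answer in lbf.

F ≈ 73400 lbf

Cap-side area A_cap = π/4 × (6.95 in)² = 37.94 in^2
Rod-side annular area A_ann = π/4 × (6.95² − 3.45²) = 28.59 in^2
Net thrust = P_cap·A_cap − P_rod·A_ann = 91050 lbf − 17670 lbf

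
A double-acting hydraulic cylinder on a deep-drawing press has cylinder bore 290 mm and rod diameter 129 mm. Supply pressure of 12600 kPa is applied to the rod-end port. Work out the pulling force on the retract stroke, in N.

Rod-side annular area A_ann = π/4 × (290² − 129²) = 52980 mm^2
On retraction the pressure acts on the annular area (bore minus rod).
F = P × A_ann

F ≈ 6.68e5 N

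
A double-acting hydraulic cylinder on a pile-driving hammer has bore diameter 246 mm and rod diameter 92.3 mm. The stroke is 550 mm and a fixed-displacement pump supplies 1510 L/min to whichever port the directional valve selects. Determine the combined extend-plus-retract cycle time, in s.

t ≈ 1.93 s

Cap-side area A_cap = π/4 × (246 mm)² = 47530 mm^2
Rod-side annular area A_ann = π/4 × (246² − 92.3²) = 40840 mm^2
t_ext = A_cap·L/Q = 1.039 s
t_ret = A_ann·L/Q = 0.8925 s
t_cycle = t_ext + t_ret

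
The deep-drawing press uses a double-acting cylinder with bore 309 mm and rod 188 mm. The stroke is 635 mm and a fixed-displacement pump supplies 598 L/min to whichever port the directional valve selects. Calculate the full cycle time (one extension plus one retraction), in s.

Cap-side area A_cap = π/4 × (309 mm)² = 74990 mm^2
Rod-side annular area A_ann = π/4 × (309² − 188²) = 47230 mm^2
t_ext = A_cap·L/Q = 4.778 s
t_ret = A_ann·L/Q = 3.009 s
t_cycle = t_ext + t_ret

t ≈ 7.79 s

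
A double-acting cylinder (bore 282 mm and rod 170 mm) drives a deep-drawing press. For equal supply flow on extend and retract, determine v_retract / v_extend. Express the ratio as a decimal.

v_ret/v_ext ≈ 1.57

Cap-side area A_cap = π/4 × (282 mm)² = 62460 mm^2
Rod-side annular area A_ann = π/4 × (282² − 170²) = 39760 mm^2
For equal Q, v ∝ 1/A, so v_ret/v_ext = A_cap/A_ann.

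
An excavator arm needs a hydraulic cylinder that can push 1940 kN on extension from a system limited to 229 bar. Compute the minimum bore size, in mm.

D ≈ 328 mm

Extension force acts on the full piston face: F = P × (π/4)D².
D = √(4F / (πP)) = √(4 × 1940 kN / (π × 229 bar))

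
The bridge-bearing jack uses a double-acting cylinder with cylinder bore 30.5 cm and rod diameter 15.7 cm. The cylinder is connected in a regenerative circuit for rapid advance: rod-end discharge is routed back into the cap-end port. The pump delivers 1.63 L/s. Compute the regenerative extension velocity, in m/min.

In regeneration the rod-end outflow joins the pump flow into the cap end, so the net volume the pump must supply per unit advance equals the rod cross-section area.
Rod cross-section A_rod = π/4 × (15.7 cm)² = 193.6 cm^2
v = Q_pump / A_rod

v ≈ 5.05 m/min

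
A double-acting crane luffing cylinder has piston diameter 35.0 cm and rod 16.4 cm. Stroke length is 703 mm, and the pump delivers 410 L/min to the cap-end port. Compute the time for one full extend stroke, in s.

t ≈ 9.90 s

Cap-side area A_cap = π/4 × (35.0 cm)² = 962.1 cm^2
Swept volume V = A × L; t = V / Q = A·L / Q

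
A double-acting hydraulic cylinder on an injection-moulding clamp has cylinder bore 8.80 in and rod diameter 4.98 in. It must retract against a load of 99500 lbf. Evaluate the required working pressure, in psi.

P ≈ 2410 psi

Rod-side annular area A_ann = π/4 × (8.80² − 4.98²) = 41.34 in^2
Retraction: pressure acts on the annular area.
P = F / A = 99500 lbf / A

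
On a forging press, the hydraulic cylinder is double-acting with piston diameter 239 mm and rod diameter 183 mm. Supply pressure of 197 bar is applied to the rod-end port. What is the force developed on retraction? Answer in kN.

F ≈ 366 kN

Rod-side annular area A_ann = π/4 × (239² − 183²) = 18560 mm^2
On retraction the pressure acts on the annular area (bore minus rod).
F = P × A_ann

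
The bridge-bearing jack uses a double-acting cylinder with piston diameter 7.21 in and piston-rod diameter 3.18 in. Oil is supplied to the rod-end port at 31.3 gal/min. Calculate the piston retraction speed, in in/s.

Rod-side annular area A_ann = π/4 × (7.21² − 3.18²) = 32.89 in^2
Flow into the rod-end port fills the annular volume.
v = Q / A

v ≈ 3.66 in/s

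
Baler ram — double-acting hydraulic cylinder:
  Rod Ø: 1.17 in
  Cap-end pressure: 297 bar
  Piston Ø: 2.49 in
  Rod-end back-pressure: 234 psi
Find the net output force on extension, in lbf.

Cap-side area A_cap = π/4 × (2.49 in)² = 4.870 in^2
Rod-side annular area A_ann = π/4 × (2.49² − 1.17²) = 3.794 in^2
Net thrust = P_cap·A_cap − P_rod·A_ann = 20980 lbf − 887.9 lbf

F ≈ 20100 lbf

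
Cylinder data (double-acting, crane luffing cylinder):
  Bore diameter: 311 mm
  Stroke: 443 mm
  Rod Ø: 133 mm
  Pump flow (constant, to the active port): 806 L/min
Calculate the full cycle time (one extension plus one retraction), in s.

Cap-side area A_cap = π/4 × (311 mm)² = 75960 mm^2
Rod-side annular area A_ann = π/4 × (311² − 133²) = 62070 mm^2
t_ext = A_cap·L/Q = 2.505 s
t_ret = A_ann·L/Q = 2.047 s
t_cycle = t_ext + t_ret

t ≈ 4.55 s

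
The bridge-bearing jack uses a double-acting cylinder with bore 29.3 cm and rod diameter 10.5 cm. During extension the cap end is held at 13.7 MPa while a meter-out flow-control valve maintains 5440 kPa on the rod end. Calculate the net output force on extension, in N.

F ≈ 6.04e5 N

Cap-side area A_cap = π/4 × (29.3 cm)² = 674.3 cm^2
Rod-side annular area A_ann = π/4 × (29.3² − 10.5²) = 587.7 cm^2
Net thrust = P_cap·A_cap − P_rod·A_ann = 9.237e5 N − 3.197e5 N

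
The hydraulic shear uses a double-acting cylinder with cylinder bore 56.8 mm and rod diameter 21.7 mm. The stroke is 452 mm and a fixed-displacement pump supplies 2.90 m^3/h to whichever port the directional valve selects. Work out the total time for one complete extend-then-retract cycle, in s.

Cap-side area A_cap = π/4 × (56.8 mm)² = 2534 mm^2
Rod-side annular area A_ann = π/4 × (56.8² − 21.7²) = 2164 mm^2
t_ext = A_cap·L/Q = 1.422 s
t_ret = A_ann·L/Q = 1.214 s
t_cycle = t_ext + t_ret

t ≈ 2.64 s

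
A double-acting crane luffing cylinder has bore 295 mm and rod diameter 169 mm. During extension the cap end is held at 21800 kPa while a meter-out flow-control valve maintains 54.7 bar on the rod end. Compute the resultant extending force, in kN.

F ≈ 1240 kN

Cap-side area A_cap = π/4 × (295 mm)² = 68350 mm^2
Rod-side annular area A_ann = π/4 × (295² − 169²) = 45920 mm^2
Net thrust = P_cap·A_cap − P_rod·A_ann = 1490 kN − 251.2 kN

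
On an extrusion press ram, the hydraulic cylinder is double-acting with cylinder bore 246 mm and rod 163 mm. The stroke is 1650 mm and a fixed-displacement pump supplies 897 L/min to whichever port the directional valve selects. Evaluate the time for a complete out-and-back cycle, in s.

Cap-side area A_cap = π/4 × (246 mm)² = 47530 mm^2
Rod-side annular area A_ann = π/4 × (246² − 163²) = 26660 mm^2
t_ext = A_cap·L/Q = 5.246 s
t_ret = A_ann·L/Q = 2.943 s
t_cycle = t_ext + t_ret

t ≈ 8.19 s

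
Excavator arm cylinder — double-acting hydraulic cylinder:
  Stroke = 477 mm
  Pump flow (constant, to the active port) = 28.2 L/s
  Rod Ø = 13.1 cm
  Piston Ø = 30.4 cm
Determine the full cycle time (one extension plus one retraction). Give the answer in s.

t ≈ 2.23 s

Cap-side area A_cap = π/4 × (30.4 cm)² = 725.8 cm^2
Rod-side annular area A_ann = π/4 × (30.4² − 13.1²) = 591.1 cm^2
t_ext = A_cap·L/Q = 1.228 s
t_ret = A_ann·L/Q = 0.9998 s
t_cycle = t_ext + t_ret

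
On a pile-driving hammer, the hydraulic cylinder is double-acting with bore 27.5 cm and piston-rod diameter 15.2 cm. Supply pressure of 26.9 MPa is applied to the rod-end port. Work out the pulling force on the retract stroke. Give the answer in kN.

F ≈ 1110 kN

Rod-side annular area A_ann = π/4 × (27.5² − 15.2²) = 412.5 cm^2
On retraction the pressure acts on the annular area (bore minus rod).
F = P × A_ann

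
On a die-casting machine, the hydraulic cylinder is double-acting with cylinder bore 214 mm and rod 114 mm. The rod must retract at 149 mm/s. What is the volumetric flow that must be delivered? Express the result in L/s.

Rod-side annular area A_ann = π/4 × (214² − 114²) = 25760 mm^2
Q = A × v

Q ≈ 3.84 L/s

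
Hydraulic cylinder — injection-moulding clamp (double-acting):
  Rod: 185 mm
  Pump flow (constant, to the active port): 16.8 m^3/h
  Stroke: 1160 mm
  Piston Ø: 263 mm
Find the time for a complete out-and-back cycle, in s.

Cap-side area A_cap = π/4 × (263 mm)² = 54330 mm^2
Rod-side annular area A_ann = π/4 × (263² − 185²) = 27440 mm^2
t_ext = A_cap·L/Q = 13.50 s
t_ret = A_ann·L/Q = 6.822 s
t_cycle = t_ext + t_ret

t ≈ 20.3 s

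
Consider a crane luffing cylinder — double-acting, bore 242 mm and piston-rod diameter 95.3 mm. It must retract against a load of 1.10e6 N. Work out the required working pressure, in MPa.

P ≈ 28.3 MPa

Rod-side annular area A_ann = π/4 × (242² − 95.3²) = 38860 mm^2
Retraction: pressure acts on the annular area.
P = F / A = 1.10e6 N / A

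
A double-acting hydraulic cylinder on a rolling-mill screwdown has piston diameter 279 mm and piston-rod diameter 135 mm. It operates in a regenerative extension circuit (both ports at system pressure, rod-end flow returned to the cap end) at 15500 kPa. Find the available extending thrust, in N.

With equal pressure on both faces, forces on the annular region cancel; the net push is pressure × rod cross-section.
Rod cross-section A_rod = π/4 × (135 mm)² = 14310 mm^2
F = P × A_rod

F ≈ 2.22e5 N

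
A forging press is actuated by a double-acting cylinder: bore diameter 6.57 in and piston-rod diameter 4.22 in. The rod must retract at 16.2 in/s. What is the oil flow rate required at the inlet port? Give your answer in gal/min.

Rod-side annular area A_ann = π/4 × (6.57² − 4.22²) = 19.91 in^2
Q = A × v

Q ≈ 83.8 gal/min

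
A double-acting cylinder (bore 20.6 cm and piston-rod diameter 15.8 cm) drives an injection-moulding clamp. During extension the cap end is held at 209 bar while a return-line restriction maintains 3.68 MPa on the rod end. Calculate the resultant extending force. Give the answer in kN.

Cap-side area A_cap = π/4 × (20.6 cm)² = 333.3 cm^2
Rod-side annular area A_ann = π/4 × (20.6² − 15.8²) = 137.2 cm^2
Net thrust = P_cap·A_cap − P_rod·A_ann = 696.6 kN − 50.50 kN

F ≈ 646 kN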